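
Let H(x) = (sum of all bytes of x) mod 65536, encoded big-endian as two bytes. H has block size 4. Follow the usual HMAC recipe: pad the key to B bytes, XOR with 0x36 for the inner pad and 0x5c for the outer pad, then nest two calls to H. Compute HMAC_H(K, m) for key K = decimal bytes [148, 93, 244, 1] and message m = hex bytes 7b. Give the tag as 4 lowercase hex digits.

0251

Key decimal bytes [148, 93, 244, 1] = 94 5d f4 01 is exactly B = 4 bytes: K' = 94 5d f4 01.
K' ⊕ ipad = a2 6b c2 37.  K' ⊕ opad = c8 01 a8 5d.
Inner input = (K'⊕ipad) ∥ m = a2 6b c2 37 ∥ 7b.
Inner hash: sum = 162+107+194+55+123 = 641 → 02 81.
Outer input = (K'⊕opad) ∥ inner = c8 01 a8 5d ∥ 02 81.
Outer hash (tag): sum = 200+1+168+93+2+129 = 593 → 02 51.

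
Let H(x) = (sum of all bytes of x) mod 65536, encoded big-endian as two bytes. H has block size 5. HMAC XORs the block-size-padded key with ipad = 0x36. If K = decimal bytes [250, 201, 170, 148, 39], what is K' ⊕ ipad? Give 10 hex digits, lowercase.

ccff9ca211

Key decimal bytes [250, 201, 170, 148, 39] = fa c9 aa 94 27 is exactly B = 5 bytes: K' = fa c9 aa 94 27.
XOR each byte with 0x36: fa⊕36=cc, c9⊕36=ff, aa⊕36=9c, 94⊕36=a2, 27⊕36=11.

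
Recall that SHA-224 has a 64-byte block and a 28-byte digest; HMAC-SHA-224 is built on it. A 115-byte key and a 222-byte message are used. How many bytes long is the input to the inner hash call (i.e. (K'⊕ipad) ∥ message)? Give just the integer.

286

Key is 115 > 64 bytes, so it is hashed to 28 bytes then zero-padded to 64: |K'| = 64.
Inner input = (K'⊕ipad) ∥ m → 64 + 222 = 286 bytes.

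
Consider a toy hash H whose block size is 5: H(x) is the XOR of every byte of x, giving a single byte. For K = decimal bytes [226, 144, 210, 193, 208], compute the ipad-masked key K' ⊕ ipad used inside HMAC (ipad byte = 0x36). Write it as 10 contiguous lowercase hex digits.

d4a6e4f7e6

Key decimal bytes [226, 144, 210, 193, 208] = e2 90 d2 c1 d0 is exactly B = 5 bytes: K' = e2 90 d2 c1 d0.
XOR each byte with 0x36: e2⊕36=d4, 90⊕36=a6, d2⊕36=e4, c1⊕36=f7, d0⊕36=e6.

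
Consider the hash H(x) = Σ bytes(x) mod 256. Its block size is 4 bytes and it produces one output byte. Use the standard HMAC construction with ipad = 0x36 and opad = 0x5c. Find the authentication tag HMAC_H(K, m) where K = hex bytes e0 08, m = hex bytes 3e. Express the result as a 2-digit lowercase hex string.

86

Key hex bytes e0 08 is 2 bytes ≤ B = 4; zero-pad to 4 bytes: K' = e0 08 00 00.
K' ⊕ ipad = d6 3e 36 36.  K' ⊕ opad = bc 54 5c 5c.
Inner input = (K'⊕ipad) ∥ m = d6 3e 36 36 ∥ 3e.
Inner hash: sum = 214+62+54+54+62 = 446; mod 256 = 190 → be.
Outer input = (K'⊕opad) ∥ inner = bc 54 5c 5c ∥ be.
Outer hash (tag): sum = 188+84+92+92+190 = 646; mod 256 = 134 → 86.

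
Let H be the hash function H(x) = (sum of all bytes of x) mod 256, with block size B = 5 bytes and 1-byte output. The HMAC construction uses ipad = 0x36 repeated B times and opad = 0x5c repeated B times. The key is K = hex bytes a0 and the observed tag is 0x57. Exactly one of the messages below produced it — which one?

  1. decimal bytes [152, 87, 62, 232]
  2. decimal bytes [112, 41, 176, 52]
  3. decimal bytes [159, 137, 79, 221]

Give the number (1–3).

Key hex bytes a0 is 1 byte ≤ B = 5; zero-pad to 5 bytes: K' = a0 00 00 00 00.
K' ⊕ ipad = 96 36 36 36 36; K' ⊕ opad = fc 5c 5c 5c 5c.
m1: inner = H(96 36 36 36 36 98 57 3e e8) = 83; tag = H(fc 5c 5c 5c 5c 83) = ef
m2: inner = H(96 36 36 36 36 70 29 b0 34) = eb; tag = H(fc 5c 5c 5c 5c eb) = 57 ← matches
m3: inner = H(96 36 36 36 36 9f 89 4f dd) = c2; tag = H(fc 5c 5c 5c 5c c2) = 2e

2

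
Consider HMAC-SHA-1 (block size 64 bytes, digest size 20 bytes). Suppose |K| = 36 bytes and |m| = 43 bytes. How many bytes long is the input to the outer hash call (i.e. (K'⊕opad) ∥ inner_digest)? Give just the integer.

84

Key is 36 ≤ 64 bytes, zero-padded: |K'| = 64.
Outer input = (K'⊕opad) ∥ H(inner) → 64 + 20 = 84 bytes.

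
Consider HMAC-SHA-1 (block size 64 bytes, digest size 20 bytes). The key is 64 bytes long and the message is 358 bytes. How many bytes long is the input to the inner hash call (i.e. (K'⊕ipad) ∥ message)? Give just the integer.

Key is 64 ≤ 64 bytes, zero-padded: |K'| = 64.
Inner input = (K'⊕ipad) ∥ m → 64 + 358 = 422 bytes.

422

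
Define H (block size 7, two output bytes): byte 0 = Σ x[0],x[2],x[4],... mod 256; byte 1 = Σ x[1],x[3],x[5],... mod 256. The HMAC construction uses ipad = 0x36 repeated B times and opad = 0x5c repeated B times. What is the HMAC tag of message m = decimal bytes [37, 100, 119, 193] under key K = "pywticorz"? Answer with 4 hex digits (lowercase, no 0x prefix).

752c

Key "pywticorz" = 70 79 77 74 69 63 6f 72 7a is 9 bytes > B = 7, so hash it first: H(key) = 39 c2, then zero-pad to 7 bytes: K' = 39 c2 00 00 00 00 00.
K' ⊕ ipad = 0f f4 36 36 36 36 36.  K' ⊕ opad = 65 9e 5c 5c 5c 5c 5c.
Inner input = (K'⊕ipad) ∥ m = 0f f4 36 36 36 36 36 ∥ 25 64 77 c1.
Inner hash: even-index sum = 470 mod 256 = 214; odd-index sum = 508 mod 256 = 252 → d6 fc.
Outer input = (K'⊕opad) ∥ inner = 65 9e 5c 5c 5c 5c 5c ∥ d6 fc.
Outer hash (tag): even-index sum = 629 mod 256 = 117; odd-index sum = 556 mod 256 = 44 → 75 2c.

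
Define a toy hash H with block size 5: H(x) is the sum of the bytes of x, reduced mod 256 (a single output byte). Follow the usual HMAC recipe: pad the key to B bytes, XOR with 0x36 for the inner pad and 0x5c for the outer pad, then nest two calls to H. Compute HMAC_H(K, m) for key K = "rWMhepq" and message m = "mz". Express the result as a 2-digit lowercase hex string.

Key "rWMhepq" = 72 57 4d 68 65 70 71 is 7 bytes > B = 5, so hash it first: H(key) = c4, then zero-pad to 5 bytes: K' = c4 00 00 00 00.
K' ⊕ ipad = f2 36 36 36 36.  K' ⊕ opad = 98 5c 5c 5c 5c.
Inner input = (K'⊕ipad) ∥ m = f2 36 36 36 36 ∥ 6d 7a.
Inner hash: sum = 242+54+54+54+54+109+122 = 689; mod 256 = 177 → b1.
Outer input = (K'⊕opad) ∥ inner = 98 5c 5c 5c 5c ∥ b1.
Outer hash (tag): sum = 152+92+92+92+92+177 = 697; mod 256 = 185 → b9.

b9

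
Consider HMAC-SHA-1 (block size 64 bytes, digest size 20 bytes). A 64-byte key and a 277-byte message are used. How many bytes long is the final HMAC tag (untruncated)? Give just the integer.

20

The tag is one SHA-1 digest: 20 bytes.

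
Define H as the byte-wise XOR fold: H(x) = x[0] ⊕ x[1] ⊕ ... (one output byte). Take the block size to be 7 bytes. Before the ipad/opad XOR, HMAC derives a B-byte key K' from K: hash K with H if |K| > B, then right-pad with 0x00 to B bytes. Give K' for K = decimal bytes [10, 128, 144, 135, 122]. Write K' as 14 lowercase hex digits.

0a8090877a0000

Key decimal bytes [10, 128, 144, 135, 122] = 0a 80 90 87 7a is 5 bytes ≤ B = 7; zero-pad to 7 bytes: K' = 0a 80 90 87 7a 00 00.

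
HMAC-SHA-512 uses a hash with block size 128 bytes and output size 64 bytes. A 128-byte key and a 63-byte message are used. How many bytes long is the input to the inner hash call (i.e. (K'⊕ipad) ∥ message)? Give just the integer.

191

Key is 128 ≤ 128 bytes, zero-padded: |K'| = 128.
Inner input = (K'⊕ipad) ∥ m → 128 + 63 = 191 bytes.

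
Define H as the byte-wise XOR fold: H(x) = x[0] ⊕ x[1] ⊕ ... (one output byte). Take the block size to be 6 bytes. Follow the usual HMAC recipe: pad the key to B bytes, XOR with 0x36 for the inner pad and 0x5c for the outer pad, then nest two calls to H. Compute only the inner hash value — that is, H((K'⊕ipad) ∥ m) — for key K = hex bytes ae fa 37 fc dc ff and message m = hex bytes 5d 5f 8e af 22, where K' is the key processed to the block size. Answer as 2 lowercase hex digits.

Key hex bytes ae fa 37 fc dc ff is exactly B = 6 bytes: K' = ae fa 37 fc dc ff.
K' ⊕ ipad = 98 cc 01 ca ea c9.
Inner input = 98 cc 01 ca ea c9 ∥ 5d 5f 8e af 22.
Inner hash: XOR 98⊕cc⊕01⊕ca⊕ea⊕c9⊕5d⊕5f⊕8e⊕af⊕22 = bd.

bd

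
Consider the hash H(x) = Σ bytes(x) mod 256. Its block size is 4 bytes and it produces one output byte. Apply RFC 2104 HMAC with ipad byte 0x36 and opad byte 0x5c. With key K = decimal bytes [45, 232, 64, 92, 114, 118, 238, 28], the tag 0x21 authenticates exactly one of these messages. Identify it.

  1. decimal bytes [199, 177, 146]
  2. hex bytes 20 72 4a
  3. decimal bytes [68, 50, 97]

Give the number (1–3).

Key decimal bytes [45, 232, 64, 92, 114, 118, 238, 28] = 2d e8 40 5c 72 76 ee 1c is 8 bytes > B = 4, so hash it first: H(key) = a3, then zero-pad to 4 bytes: K' = a3 00 00 00.
K' ⊕ ipad = 95 36 36 36; K' ⊕ opad = ff 5c 5c 5c.
m1: inner = H(95 36 36 36 c7 b1 92) = 41; tag = H(ff 5c 5c 5c 41) = 54
m2: inner = H(95 36 36 36 20 72 4a) = 13; tag = H(ff 5c 5c 5c 13) = 26
m3: inner = H(95 36 36 36 44 32 61) = 0e; tag = H(ff 5c 5c 5c 0e) = 21 ← matches

3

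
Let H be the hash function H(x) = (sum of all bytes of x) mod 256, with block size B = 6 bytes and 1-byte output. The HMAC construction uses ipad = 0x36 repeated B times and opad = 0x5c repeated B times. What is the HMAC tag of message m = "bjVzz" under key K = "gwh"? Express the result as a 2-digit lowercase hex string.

Key "gwh" = 67 77 68 is 3 bytes ≤ B = 6; zero-pad to 6 bytes: K' = 67 77 68 00 00 00.
K' ⊕ ipad = 51 41 5e 36 36 36.  K' ⊕ opad = 3b 2b 34 5c 5c 5c.
Inner input = (K'⊕ipad) ∥ m = 51 41 5e 36 36 36 ∥ 62 6a 56 7a 7a.
Inner hash: sum = 81+65+94+54+54+54+98+106+86+122+122 = 936; mod 256 = 168 → a8.
Outer input = (K'⊕opad) ∥ inner = 3b 2b 34 5c 5c 5c ∥ a8.
Outer hash (tag): sum = 59+43+52+92+92+92+168 = 598; mod 256 = 86 → 56.

56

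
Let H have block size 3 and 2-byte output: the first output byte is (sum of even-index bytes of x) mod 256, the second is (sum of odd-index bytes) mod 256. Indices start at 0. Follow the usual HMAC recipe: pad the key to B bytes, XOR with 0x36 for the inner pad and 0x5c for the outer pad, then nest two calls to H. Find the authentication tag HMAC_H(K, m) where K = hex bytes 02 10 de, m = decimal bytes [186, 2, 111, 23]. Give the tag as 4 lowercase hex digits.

Key hex bytes 02 10 de is exactly B = 3 bytes: K' = 02 10 de.
K' ⊕ ipad = 34 26 e8.  K' ⊕ opad = 5e 4c 82.
Inner input = (K'⊕ipad) ∥ m = 34 26 e8 ∥ ba 02 6f 17.
Inner hash: even-index sum = 309 mod 256 = 53; odd-index sum = 335 mod 256 = 79 → 35 4f.
Outer input = (K'⊕opad) ∥ inner = 5e 4c 82 ∥ 35 4f.
Outer hash (tag): even-index sum = 303 mod 256 = 47; odd-index sum = 129 mod 256 = 129 → 2f 81.

2f81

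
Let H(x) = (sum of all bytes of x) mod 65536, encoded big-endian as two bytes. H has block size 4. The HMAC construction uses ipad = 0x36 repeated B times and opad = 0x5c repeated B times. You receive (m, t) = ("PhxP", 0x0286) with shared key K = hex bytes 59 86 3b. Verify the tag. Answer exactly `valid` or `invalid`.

Key hex bytes 59 86 3b is 3 bytes ≤ B = 4; zero-pad to 4 bytes: K' = 59 86 3b 00.
K' ⊕ ipad = 6f b0 0d 36; K' ⊕ opad = 05 da 67 5c.
Inner hash: sum = 111+176+13+54+80+104+120+80 = 738 → 02 e2.
Outer hash (recomputed tag): sum = 5+218+103+92+2+226 = 646 → 02 86.
Recomputed tag = 0286; claimed = 0286 → match.

valid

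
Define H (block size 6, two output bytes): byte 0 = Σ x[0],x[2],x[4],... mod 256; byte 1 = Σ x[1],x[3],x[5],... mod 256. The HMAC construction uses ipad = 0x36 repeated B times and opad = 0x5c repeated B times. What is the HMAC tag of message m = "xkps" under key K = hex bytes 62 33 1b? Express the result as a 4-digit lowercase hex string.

Key hex bytes 62 33 1b is 3 bytes ≤ B = 6; zero-pad to 6 bytes: K' = 62 33 1b 00 00 00.
K' ⊕ ipad = 54 05 2d 36 36 36.  K' ⊕ opad = 3e 6f 47 5c 5c 5c.
Inner input = (K'⊕ipad) ∥ m = 54 05 2d 36 36 36 ∥ 78 6b 70 73.
Inner hash: even-index sum = 415 mod 256 = 159; odd-index sum = 335 mod 256 = 79 → 9f 4f.
Outer input = (K'⊕opad) ∥ inner = 3e 6f 47 5c 5c 5c ∥ 9f 4f.
Outer hash (tag): even-index sum = 384 mod 256 = 128; odd-index sum = 374 mod 256 = 118 → 80 76.

8076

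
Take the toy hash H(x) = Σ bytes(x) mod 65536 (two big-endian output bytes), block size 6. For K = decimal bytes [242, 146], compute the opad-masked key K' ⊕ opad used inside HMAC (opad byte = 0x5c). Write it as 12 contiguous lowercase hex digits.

Key decimal bytes [242, 146] = f2 92 is 2 bytes ≤ B = 6; zero-pad to 6 bytes: K' = f2 92 00 00 00 00.
XOR each byte with 0x5c: f2⊕5c=ae, 92⊕5c=ce, 00⊕5c=5c, 00⊕5c=5c, 00⊕5c=5c, 00⊕5c=5c.

aece5c5c5c5c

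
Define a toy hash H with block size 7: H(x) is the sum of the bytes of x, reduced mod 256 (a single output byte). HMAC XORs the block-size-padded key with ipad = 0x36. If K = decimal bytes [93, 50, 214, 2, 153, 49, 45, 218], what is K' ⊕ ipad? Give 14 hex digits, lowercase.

Key decimal bytes [93, 50, 214, 2, 153, 49, 45, 218] = 5d 32 d6 02 99 31 2d da is 8 bytes > B = 7, so hash it first: H(key) = 38, then zero-pad to 7 bytes: K' = 38 00 00 00 00 00 00.
XOR each byte with 0x36: 38⊕36=0e, 00⊕36=36, 00⊕36=36, 00⊕36=36, 00⊕36=36, 00⊕36=36, 00⊕36=36.

0e363636363636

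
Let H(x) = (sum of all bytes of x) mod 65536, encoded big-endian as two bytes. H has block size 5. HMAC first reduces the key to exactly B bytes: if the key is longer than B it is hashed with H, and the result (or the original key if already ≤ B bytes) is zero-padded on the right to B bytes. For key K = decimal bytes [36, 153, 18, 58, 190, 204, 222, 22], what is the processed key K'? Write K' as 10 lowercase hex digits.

0387000000

|K| = 8 > B = 5, so first hash the key.
H(K): sum = 36+153+18+58+190+204+222+22 = 903 → 03 87.
Zero-pad H(K) = 03 87 to 5 bytes: K' = 03 87 00 00 00.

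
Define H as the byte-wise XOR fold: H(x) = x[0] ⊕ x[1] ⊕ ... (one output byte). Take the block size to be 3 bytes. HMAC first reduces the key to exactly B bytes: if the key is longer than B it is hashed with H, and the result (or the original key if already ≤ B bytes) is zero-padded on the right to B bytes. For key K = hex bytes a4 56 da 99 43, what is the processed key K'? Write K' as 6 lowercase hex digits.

|K| = 5 > B = 3, so first hash the key.
H(K): XOR a4⊕56⊕da⊕99⊕43 = f2.
Zero-pad H(K) = f2 to 3 bytes: K' = f2 00 00.

f20000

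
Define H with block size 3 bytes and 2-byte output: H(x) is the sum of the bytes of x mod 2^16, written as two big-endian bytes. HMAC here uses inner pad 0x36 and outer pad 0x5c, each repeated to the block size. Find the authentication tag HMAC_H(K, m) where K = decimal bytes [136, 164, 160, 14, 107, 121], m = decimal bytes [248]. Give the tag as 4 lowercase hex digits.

Key decimal bytes [136, 164, 160, 14, 107, 121] = 88 a4 a0 0e 6b 79 is 6 bytes > B = 3, so hash it first: H(key) = 02 be, then zero-pad to 3 bytes: K' = 02 be 00.
K' ⊕ ipad = 34 88 36.  K' ⊕ opad = 5e e2 5c.
Inner input = (K'⊕ipad) ∥ m = 34 88 36 ∥ f8.
Inner hash: sum = 52+136+54+248 = 490 → 01 ea.
Outer input = (K'⊕opad) ∥ inner = 5e e2 5c ∥ 01 ea.
Outer hash (tag): sum = 94+226+92+1+234 = 647 → 02 87.

0287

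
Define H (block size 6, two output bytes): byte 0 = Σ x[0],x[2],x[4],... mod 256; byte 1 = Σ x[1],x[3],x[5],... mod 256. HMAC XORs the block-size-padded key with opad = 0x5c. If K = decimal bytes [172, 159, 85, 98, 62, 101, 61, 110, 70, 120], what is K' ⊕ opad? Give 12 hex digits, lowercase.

Key decimal bytes [172, 159, 85, 98, 62, 101, 61, 110, 70, 120] = ac 9f 55 62 3e 65 3d 6e 46 78 is 10 bytes > B = 6, so hash it first: H(key) = c2 4c, then zero-pad to 6 bytes: K' = c2 4c 00 00 00 00.
XOR each byte with 0x5c: c2⊕5c=9e, 4c⊕5c=10, 00⊕5c=5c, 00⊕5c=5c, 00⊕5c=5c, 00⊕5c=5c.

9e105c5c5c5c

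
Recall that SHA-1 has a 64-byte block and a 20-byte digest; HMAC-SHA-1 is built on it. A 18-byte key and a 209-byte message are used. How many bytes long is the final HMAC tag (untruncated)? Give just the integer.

The tag is one SHA-1 digest: 20 bytes.

20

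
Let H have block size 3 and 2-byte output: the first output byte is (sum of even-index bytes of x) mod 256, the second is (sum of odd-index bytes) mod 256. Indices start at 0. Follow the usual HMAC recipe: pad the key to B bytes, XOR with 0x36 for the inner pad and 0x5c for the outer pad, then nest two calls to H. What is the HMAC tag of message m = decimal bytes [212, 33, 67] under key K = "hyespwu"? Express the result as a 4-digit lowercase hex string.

Key "hyespwu" = 68 79 65 73 70 77 75 is 7 bytes > B = 3, so hash it first: H(key) = b2 63, then zero-pad to 3 bytes: K' = b2 63 00.
K' ⊕ ipad = 84 55 36.  K' ⊕ opad = ee 3f 5c.
Inner input = (K'⊕ipad) ∥ m = 84 55 36 ∥ d4 21 43.
Inner hash: even-index sum = 219 mod 256 = 219; odd-index sum = 364 mod 256 = 108 → db 6c.
Outer input = (K'⊕opad) ∥ inner = ee 3f 5c ∥ db 6c.
Outer hash (tag): even-index sum = 438 mod 256 = 182; odd-index sum = 282 mod 256 = 26 → b6 1a.

b61a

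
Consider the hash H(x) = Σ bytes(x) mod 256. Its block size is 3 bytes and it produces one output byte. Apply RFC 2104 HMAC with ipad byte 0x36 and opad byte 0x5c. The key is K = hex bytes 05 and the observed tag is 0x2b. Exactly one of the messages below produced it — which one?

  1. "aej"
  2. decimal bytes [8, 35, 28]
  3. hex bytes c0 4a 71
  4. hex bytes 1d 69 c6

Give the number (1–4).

3

Key hex bytes 05 is 1 byte ≤ B = 3; zero-pad to 3 bytes: K' = 05 00 00.
K' ⊕ ipad = 33 36 36; K' ⊕ opad = 59 5c 5c.
m1: inner = H(33 36 36 61 65 6a) = cf; tag = H(59 5c 5c cf) = e0
m2: inner = H(33 36 36 08 23 1c) = e6; tag = H(59 5c 5c e6) = f7
m3: inner = H(33 36 36 c0 4a 71) = 1a; tag = H(59 5c 5c 1a) = 2b ← matches
m4: inner = H(33 36 36 1d 69 c6) = eb; tag = H(59 5c 5c eb) = fc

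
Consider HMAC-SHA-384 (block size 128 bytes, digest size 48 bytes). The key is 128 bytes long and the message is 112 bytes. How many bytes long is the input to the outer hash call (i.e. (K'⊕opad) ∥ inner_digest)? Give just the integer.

Key is 128 ≤ 128 bytes, zero-padded: |K'| = 128.
Outer input = (K'⊕opad) ∥ H(inner) → 128 + 48 = 176 bytes.

176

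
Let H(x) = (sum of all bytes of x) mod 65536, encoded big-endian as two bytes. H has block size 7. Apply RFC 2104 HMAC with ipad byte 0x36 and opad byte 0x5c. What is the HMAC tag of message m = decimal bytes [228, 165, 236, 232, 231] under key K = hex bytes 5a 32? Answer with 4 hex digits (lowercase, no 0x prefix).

Key hex bytes 5a 32 is 2 bytes ≤ B = 7; zero-pad to 7 bytes: K' = 5a 32 00 00 00 00 00.
K' ⊕ ipad = 6c 04 36 36 36 36 36.  K' ⊕ opad = 06 6e 5c 5c 5c 5c 5c.
Inner input = (K'⊕ipad) ∥ m = 6c 04 36 36 36 36 36 ∥ e4 a5 ec e8 e7.
Inner hash: sum = 108+4+54+54+54+54+54+228+165+236+232+231 = 1474 → 05 c2.
Outer input = (K'⊕opad) ∥ inner = 06 6e 5c 5c 5c 5c 5c ∥ 05 c2.
Outer hash (tag): sum = 6+110+92+92+92+92+92+5+194 = 775 → 03 07.

0307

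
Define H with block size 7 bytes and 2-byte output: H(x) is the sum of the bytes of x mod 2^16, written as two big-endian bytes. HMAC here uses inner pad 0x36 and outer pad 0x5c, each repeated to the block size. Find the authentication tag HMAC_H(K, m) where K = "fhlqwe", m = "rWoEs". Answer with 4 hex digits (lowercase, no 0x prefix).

Key "fhlqwe" = 66 68 6c 71 77 65 is 6 bytes ≤ B = 7; zero-pad to 7 bytes: K' = 66 68 6c 71 77 65 00.
K' ⊕ ipad = 50 5e 5a 47 41 53 36.  K' ⊕ opad = 3a 34 30 2d 2b 39 5c.
Inner input = (K'⊕ipad) ∥ m = 50 5e 5a 47 41 53 36 ∥ 72 57 6f 45 73.
Inner hash: sum = 80+94+90+71+65+83+54+114+87+111+69+115 = 1033 → 04 09.
Outer input = (K'⊕opad) ∥ inner = 3a 34 30 2d 2b 39 5c ∥ 04 09.
Outer hash (tag): sum = 58+52+48+45+43+57+92+4+9 = 408 → 01 98.

0198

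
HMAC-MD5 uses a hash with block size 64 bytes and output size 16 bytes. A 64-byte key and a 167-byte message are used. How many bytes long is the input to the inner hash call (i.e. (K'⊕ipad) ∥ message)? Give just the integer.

231

Key is 64 ≤ 64 bytes, zero-padded: |K'| = 64.
Inner input = (K'⊕ipad) ∥ m → 64 + 167 = 231 bytes.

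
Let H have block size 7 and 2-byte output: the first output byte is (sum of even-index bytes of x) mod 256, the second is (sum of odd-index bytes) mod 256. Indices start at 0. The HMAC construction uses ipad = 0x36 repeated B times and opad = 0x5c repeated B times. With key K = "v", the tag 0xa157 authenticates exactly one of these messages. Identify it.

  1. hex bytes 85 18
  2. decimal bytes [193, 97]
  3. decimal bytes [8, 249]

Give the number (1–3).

Key "v" = 76 is 1 byte ≤ B = 7; zero-pad to 7 bytes: K' = 76 00 00 00 00 00 00.
K' ⊕ ipad = 40 36 36 36 36 36 36; K' ⊕ opad = 2a 5c 5c 5c 5c 5c 5c.
m1: inner = H(40 36 36 36 36 36 36 85 18) = fa 27; tag = H(2a 5c 5c 5c 5c 5c 5c fa 27) = 650e
m2: inner = H(40 36 36 36 36 36 36 c1 61) = 43 63; tag = H(2a 5c 5c 5c 5c 5c 5c 43 63) = a157 ← matches
m3: inner = H(40 36 36 36 36 36 36 08 f9) = db aa; tag = H(2a 5c 5c 5c 5c 5c 5c db aa) = e8ef

2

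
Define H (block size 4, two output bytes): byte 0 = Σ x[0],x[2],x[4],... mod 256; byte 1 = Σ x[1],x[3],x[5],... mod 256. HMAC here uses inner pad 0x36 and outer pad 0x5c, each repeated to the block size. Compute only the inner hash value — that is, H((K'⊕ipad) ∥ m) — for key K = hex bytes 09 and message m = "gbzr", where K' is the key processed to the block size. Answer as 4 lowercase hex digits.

Key hex bytes 09 is 1 byte ≤ B = 4; zero-pad to 4 bytes: K' = 09 00 00 00.
K' ⊕ ipad = 3f 36 36 36.
Inner input = 3f 36 36 36 ∥ 67 62 7a 72.
Inner hash: even-index sum = 342 mod 256 = 86; odd-index sum = 320 mod 256 = 64 → 56 40.

5640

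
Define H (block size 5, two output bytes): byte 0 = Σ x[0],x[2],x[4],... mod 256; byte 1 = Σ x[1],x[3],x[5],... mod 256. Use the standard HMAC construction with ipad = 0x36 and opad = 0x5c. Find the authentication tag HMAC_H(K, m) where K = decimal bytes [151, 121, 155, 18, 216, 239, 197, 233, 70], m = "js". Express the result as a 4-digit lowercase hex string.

Key decimal bytes [151, 121, 155, 18, 216, 239, 197, 233, 70] = 97 79 9b 12 d8 ef c5 e9 46 is 9 bytes > B = 5, so hash it first: H(key) = 15 63, then zero-pad to 5 bytes: K' = 15 63 00 00 00.
K' ⊕ ipad = 23 55 36 36 36.  K' ⊕ opad = 49 3f 5c 5c 5c.
Inner input = (K'⊕ipad) ∥ m = 23 55 36 36 36 ∥ 6a 73.
Inner hash: even-index sum = 258 mod 256 = 2; odd-index sum = 245 mod 256 = 245 → 02 f5.
Outer input = (K'⊕opad) ∥ inner = 49 3f 5c 5c 5c ∥ 02 f5.
Outer hash (tag): even-index sum = 502 mod 256 = 246; odd-index sum = 157 mod 256 = 157 → f6 9d.

f69d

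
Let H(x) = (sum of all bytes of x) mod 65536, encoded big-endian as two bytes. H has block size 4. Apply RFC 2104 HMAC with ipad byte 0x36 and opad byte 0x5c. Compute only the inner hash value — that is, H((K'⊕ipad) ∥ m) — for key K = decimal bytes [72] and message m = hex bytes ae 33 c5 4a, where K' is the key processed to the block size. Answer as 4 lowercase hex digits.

0310

Key decimal bytes [72] = 48 is 1 byte ≤ B = 4; zero-pad to 4 bytes: K' = 48 00 00 00.
K' ⊕ ipad = 7e 36 36 36.
Inner input = 7e 36 36 36 ∥ ae 33 c5 4a.
Inner hash: sum = 126+54+54+54+174+51+197+74 = 784 → 03 10.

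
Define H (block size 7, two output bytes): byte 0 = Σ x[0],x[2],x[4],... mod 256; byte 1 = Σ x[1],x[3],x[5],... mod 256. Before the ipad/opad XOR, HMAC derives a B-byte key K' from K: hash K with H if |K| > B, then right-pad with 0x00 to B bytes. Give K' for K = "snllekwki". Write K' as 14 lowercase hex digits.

24b00000000000

|K| = 9 > B = 7, so first hash the key.
H(K): even-index sum = 548 mod 256 = 36; odd-index sum = 432 mod 256 = 176 → 24 b0.
Zero-pad H(K) = 24 b0 to 7 bytes: K' = 24 b0 00 00 00 00 00.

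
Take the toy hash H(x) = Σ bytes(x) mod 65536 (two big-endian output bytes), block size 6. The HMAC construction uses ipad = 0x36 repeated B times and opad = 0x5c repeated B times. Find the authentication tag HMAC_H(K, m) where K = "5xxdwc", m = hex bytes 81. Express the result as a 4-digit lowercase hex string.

Key "5xxdwc" = 35 78 78 64 77 63 is exactly B = 6 bytes: K' = 35 78 78 64 77 63.
K' ⊕ ipad = 03 4e 4e 52 41 55.  K' ⊕ opad = 69 24 24 38 2b 3f.
Inner input = (K'⊕ipad) ∥ m = 03 4e 4e 52 41 55 ∥ 81.
Inner hash: sum = 3+78+78+82+65+85+129 = 520 → 02 08.
Outer input = (K'⊕opad) ∥ inner = 69 24 24 38 2b 3f ∥ 02 08.
Outer hash (tag): sum = 105+36+36+56+43+63+2+8 = 349 → 01 5d.

015d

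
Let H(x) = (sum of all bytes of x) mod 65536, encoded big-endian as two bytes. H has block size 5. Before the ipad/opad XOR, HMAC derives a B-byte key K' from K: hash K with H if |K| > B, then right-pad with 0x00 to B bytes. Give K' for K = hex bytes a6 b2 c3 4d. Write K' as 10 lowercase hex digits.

a6b2c34d00

Key hex bytes a6 b2 c3 4d is 4 bytes ≤ B = 5; zero-pad to 5 bytes: K' = a6 b2 c3 4d 00.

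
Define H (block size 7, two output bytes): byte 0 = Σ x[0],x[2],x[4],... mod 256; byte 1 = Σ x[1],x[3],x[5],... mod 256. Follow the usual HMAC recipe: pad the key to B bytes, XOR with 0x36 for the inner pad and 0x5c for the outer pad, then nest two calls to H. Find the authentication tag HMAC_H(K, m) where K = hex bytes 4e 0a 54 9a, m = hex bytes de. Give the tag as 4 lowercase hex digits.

cebe

Key hex bytes 4e 0a 54 9a is 4 bytes ≤ B = 7; zero-pad to 7 bytes: K' = 4e 0a 54 9a 00 00 00.
K' ⊕ ipad = 78 3c 62 ac 36 36 36.  K' ⊕ opad = 12 56 08 c6 5c 5c 5c.
Inner input = (K'⊕ipad) ∥ m = 78 3c 62 ac 36 36 36 ∥ de.
Inner hash: even-index sum = 326 mod 256 = 70; odd-index sum = 508 mod 256 = 252 → 46 fc.
Outer input = (K'⊕opad) ∥ inner = 12 56 08 c6 5c 5c 5c ∥ 46 fc.
Outer hash (tag): even-index sum = 462 mod 256 = 206; odd-index sum = 446 mod 256 = 190 → ce be.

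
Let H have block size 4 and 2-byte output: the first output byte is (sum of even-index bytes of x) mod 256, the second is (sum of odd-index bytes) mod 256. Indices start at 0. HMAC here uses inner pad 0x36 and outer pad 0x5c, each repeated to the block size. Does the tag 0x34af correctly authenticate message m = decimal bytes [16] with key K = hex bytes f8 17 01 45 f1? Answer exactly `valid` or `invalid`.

invalid

Key hex bytes f8 17 01 45 f1 is 5 bytes > B = 4, so hash it first: H(key) = ea 5c, then zero-pad to 4 bytes: K' = ea 5c 00 00.
K' ⊕ ipad = dc 6a 36 36; K' ⊕ opad = b6 00 5c 5c.
Inner hash: even-index sum = 290 mod 256 = 34; odd-index sum = 160 mod 256 = 160 → 22 a0.
Outer hash (recomputed tag): even-index sum = 308 mod 256 = 52; odd-index sum = 252 mod 256 = 252 → 34 fc.
Recomputed tag = 34fc; claimed = 34af → mismatch.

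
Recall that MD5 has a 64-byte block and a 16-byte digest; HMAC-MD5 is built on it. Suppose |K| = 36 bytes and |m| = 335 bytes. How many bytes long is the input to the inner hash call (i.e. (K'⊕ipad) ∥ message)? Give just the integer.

399

Key is 36 ≤ 64 bytes, zero-padded: |K'| = 64.
Inner input = (K'⊕ipad) ∥ m → 64 + 335 = 399 bytes.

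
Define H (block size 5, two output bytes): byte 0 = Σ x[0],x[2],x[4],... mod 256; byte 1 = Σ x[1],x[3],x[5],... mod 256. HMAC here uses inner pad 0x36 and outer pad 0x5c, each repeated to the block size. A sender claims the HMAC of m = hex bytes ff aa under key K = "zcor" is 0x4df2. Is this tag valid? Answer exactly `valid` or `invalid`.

valid

Key "zcor" = 7a 63 6f 72 is 4 bytes ≤ B = 5; zero-pad to 5 bytes: K' = 7a 63 6f 72 00.
K' ⊕ ipad = 4c 55 59 44 36; K' ⊕ opad = 26 3f 33 2e 5c.
Inner hash: even-index sum = 389 mod 256 = 133; odd-index sum = 408 mod 256 = 152 → 85 98.
Outer hash (recomputed tag): even-index sum = 333 mod 256 = 77; odd-index sum = 242 mod 256 = 242 → 4d f2.
Recomputed tag = 4df2; claimed = 4df2 → match.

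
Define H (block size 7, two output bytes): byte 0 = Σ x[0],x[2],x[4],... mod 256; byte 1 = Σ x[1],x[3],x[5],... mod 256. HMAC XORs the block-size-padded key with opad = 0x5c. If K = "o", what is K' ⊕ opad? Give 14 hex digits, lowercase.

Key "o" = 6f is 1 byte ≤ B = 7; zero-pad to 7 bytes: K' = 6f 00 00 00 00 00 00.
XOR each byte with 0x5c: 6f⊕5c=33, 00⊕5c=5c, 00⊕5c=5c, 00⊕5c=5c, 00⊕5c=5c, 00⊕5c=5c, 00⊕5c=5c.

335c5c5c5c5c5c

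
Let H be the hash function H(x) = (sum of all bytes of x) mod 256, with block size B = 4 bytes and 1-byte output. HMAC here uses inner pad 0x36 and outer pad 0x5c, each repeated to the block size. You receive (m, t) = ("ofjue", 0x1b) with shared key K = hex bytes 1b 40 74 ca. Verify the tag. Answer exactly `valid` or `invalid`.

valid

Key hex bytes 1b 40 74 ca is exactly B = 4 bytes: K' = 1b 40 74 ca.
K' ⊕ ipad = 2d 76 42 fc; K' ⊕ opad = 47 1c 28 96.
Inner hash: sum = 45+118+66+252+111+102+106+117+101 = 1018; mod 256 = 250 → fa.
Outer hash (recomputed tag): sum = 71+28+40+150+250 = 539; mod 256 = 27 → 1b.
Recomputed tag = 1b; claimed = 1b → match.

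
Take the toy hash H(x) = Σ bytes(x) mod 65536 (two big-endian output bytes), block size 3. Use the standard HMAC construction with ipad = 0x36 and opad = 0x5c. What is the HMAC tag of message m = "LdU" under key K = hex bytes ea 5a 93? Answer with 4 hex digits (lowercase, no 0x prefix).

027f

Key hex bytes ea 5a 93 is exactly B = 3 bytes: K' = ea 5a 93.
K' ⊕ ipad = dc 6c a5.  K' ⊕ opad = b6 06 cf.
Inner input = (K'⊕ipad) ∥ m = dc 6c a5 ∥ 4c 64 55.
Inner hash: sum = 220+108+165+76+100+85 = 754 → 02 f2.
Outer input = (K'⊕opad) ∥ inner = b6 06 cf ∥ 02 f2.
Outer hash (tag): sum = 182+6+207+2+242 = 639 → 02 7f.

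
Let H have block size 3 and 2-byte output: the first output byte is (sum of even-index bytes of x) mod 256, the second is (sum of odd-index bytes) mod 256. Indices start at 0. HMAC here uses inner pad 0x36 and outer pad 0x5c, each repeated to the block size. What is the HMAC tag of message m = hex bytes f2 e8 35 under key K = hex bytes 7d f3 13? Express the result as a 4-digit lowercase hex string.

5c07

Key hex bytes 7d f3 13 is exactly B = 3 bytes: K' = 7d f3 13.
K' ⊕ ipad = 4b c5 25.  K' ⊕ opad = 21 af 4f.
Inner input = (K'⊕ipad) ∥ m = 4b c5 25 ∥ f2 e8 35.
Inner hash: even-index sum = 344 mod 256 = 88; odd-index sum = 492 mod 256 = 236 → 58 ec.
Outer input = (K'⊕opad) ∥ inner = 21 af 4f ∥ 58 ec.
Outer hash (tag): even-index sum = 348 mod 256 = 92; odd-index sum = 263 mod 256 = 7 → 5c 07.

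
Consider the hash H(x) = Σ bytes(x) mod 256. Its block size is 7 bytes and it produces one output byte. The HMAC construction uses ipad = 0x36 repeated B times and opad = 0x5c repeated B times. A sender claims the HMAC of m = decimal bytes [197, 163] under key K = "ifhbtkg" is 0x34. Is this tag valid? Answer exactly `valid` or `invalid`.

Key "ifhbtkg" = 69 66 68 62 74 6b 67 is exactly B = 7 bytes: K' = 69 66 68 62 74 6b 67.
K' ⊕ ipad = 5f 50 5e 54 42 5d 51; K' ⊕ opad = 35 3a 34 3e 28 37 3b.
Inner hash: sum = 95+80+94+84+66+93+81+197+163 = 953; mod 256 = 185 → b9.
Outer hash (recomputed tag): sum = 53+58+52+62+40+55+59+185 = 564; mod 256 = 52 → 34.
Recomputed tag = 34; claimed = 34 → match.

valid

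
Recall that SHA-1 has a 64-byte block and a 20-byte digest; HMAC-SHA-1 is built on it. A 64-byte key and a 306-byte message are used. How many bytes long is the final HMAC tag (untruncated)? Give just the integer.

20

The tag is one SHA-1 digest: 20 bytes.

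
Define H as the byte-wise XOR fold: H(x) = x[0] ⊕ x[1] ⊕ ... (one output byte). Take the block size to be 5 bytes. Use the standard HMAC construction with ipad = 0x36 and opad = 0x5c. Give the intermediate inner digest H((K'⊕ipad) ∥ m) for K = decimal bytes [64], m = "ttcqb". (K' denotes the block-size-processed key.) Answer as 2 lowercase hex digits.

06

Key decimal bytes [64] = 40 is 1 byte ≤ B = 5; zero-pad to 5 bytes: K' = 40 00 00 00 00.
K' ⊕ ipad = 76 36 36 36 36.
Inner input = 76 36 36 36 36 ∥ 74 74 63 71 62.
Inner hash: XOR 76⊕36⊕36⊕36⊕36⊕74⊕74⊕63⊕71⊕62 = 06.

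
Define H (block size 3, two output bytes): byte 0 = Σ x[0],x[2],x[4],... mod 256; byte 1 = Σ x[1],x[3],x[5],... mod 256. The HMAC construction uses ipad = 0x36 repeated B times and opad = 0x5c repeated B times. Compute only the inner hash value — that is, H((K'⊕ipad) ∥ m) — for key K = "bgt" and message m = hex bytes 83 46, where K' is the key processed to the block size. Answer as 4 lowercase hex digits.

dcd4

Key "bgt" = 62 67 74 is exactly B = 3 bytes: K' = 62 67 74.
K' ⊕ ipad = 54 51 42.
Inner input = 54 51 42 ∥ 83 46.
Inner hash: even-index sum = 220 mod 256 = 220; odd-index sum = 212 mod 256 = 212 → dc d4.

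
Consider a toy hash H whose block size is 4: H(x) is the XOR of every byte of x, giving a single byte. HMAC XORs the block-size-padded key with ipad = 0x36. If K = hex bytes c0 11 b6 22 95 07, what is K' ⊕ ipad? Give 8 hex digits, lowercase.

e1363636

Key hex bytes c0 11 b6 22 95 07 is 6 bytes > B = 4, so hash it first: H(key) = d7, then zero-pad to 4 bytes: K' = d7 00 00 00.
XOR each byte with 0x36: d7⊕36=e1, 00⊕36=36, 00⊕36=36, 00⊕36=36.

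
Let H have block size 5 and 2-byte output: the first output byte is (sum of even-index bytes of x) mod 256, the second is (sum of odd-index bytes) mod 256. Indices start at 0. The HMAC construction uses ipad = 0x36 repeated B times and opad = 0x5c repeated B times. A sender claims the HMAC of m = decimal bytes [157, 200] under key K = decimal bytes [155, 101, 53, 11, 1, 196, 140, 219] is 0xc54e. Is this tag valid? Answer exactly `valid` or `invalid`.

Key decimal bytes [155, 101, 53, 11, 1, 196, 140, 219] = 9b 65 35 0b 01 c4 8c db is 8 bytes > B = 5, so hash it first: H(key) = 5d 0f, then zero-pad to 5 bytes: K' = 5d 0f 00 00 00.
K' ⊕ ipad = 6b 39 36 36 36; K' ⊕ opad = 01 53 5c 5c 5c.
Inner hash: even-index sum = 415 mod 256 = 159; odd-index sum = 268 mod 256 = 12 → 9f 0c.
Outer hash (recomputed tag): even-index sum = 197 mod 256 = 197; odd-index sum = 334 mod 256 = 78 → c5 4e.
Recomputed tag = c54e; claimed = c54e → match.

valid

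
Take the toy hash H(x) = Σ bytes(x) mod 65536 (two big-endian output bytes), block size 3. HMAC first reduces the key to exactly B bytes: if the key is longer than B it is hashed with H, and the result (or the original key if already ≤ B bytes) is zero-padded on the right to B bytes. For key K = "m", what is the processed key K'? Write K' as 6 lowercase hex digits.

6d0000

Key "m" = 6d is 1 byte ≤ B = 3; zero-pad to 3 bytes: K' = 6d 00 00.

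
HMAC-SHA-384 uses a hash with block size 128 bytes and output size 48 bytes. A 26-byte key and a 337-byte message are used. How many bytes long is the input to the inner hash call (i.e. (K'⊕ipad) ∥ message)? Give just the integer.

465

Key is 26 ≤ 128 bytes, zero-padded: |K'| = 128.
Inner input = (K'⊕ipad) ∥ m → 128 + 337 = 465 bytes.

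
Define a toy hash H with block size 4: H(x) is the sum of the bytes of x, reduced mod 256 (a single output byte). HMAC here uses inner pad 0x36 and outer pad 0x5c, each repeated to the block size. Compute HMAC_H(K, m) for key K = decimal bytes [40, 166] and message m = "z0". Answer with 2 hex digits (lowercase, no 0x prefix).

Key decimal bytes [40, 166] = 28 a6 is 2 bytes ≤ B = 4; zero-pad to 4 bytes: K' = 28 a6 00 00.
K' ⊕ ipad = 1e 90 36 36.  K' ⊕ opad = 74 fa 5c 5c.
Inner input = (K'⊕ipad) ∥ m = 1e 90 36 36 ∥ 7a 30.
Inner hash: sum = 30+144+54+54+122+48 = 452; mod 256 = 196 → c4.
Outer input = (K'⊕opad) ∥ inner = 74 fa 5c 5c ∥ c4.
Outer hash (tag): sum = 116+250+92+92+196 = 746; mod 256 = 234 → ea.

ea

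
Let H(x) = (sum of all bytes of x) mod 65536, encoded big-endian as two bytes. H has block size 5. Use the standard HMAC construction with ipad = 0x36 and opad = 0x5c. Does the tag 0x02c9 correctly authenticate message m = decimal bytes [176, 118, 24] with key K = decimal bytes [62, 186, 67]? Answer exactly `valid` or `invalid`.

invalid

Key decimal bytes [62, 186, 67] = 3e ba 43 is 3 bytes ≤ B = 5; zero-pad to 5 bytes: K' = 3e ba 43 00 00.
K' ⊕ ipad = 08 8c 75 36 36; K' ⊕ opad = 62 e6 1f 5c 5c.
Inner hash: sum = 8+140+117+54+54+176+118+24 = 691 → 02 b3.
Outer hash (recomputed tag): sum = 98+230+31+92+92+2+179 = 724 → 02 d4.
Recomputed tag = 02d4; claimed = 02c9 → mismatch.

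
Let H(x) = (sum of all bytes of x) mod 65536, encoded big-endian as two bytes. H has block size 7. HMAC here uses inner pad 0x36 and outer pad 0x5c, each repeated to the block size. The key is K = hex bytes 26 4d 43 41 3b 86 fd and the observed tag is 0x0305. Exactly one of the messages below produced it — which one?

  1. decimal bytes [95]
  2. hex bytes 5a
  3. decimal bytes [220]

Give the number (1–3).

Key hex bytes 26 4d 43 41 3b 86 fd is exactly B = 7 bytes: K' = 26 4d 43 41 3b 86 fd.
K' ⊕ ipad = 10 7b 75 77 0d b0 cb; K' ⊕ opad = 7a 11 1f 1d 67 da a1.
m1: inner = H(10 7b 75 77 0d b0 cb 5f) = 03 5e; tag = H(7a 11 1f 1d 67 da a1 03 5e) = 030a
m2: inner = H(10 7b 75 77 0d b0 cb 5a) = 03 59; tag = H(7a 11 1f 1d 67 da a1 03 59) = 0305 ← matches
m3: inner = H(10 7b 75 77 0d b0 cb dc) = 03 db; tag = H(7a 11 1f 1d 67 da a1 03 db) = 0387

2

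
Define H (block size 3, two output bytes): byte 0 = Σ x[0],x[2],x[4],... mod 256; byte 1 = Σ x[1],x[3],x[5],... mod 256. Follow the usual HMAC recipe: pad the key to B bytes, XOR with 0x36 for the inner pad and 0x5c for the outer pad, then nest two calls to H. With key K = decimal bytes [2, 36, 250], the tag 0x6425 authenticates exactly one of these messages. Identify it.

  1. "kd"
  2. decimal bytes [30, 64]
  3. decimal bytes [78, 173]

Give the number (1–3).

3

Key decimal bytes [2, 36, 250] = 02 24 fa is exactly B = 3 bytes: K' = 02 24 fa.
K' ⊕ ipad = 34 12 cc; K' ⊕ opad = 5e 78 a6.
m1: inner = H(34 12 cc 6b 64) = 64 7d; tag = H(5e 78 a6 64 7d) = 81dc
m2: inner = H(34 12 cc 1e 40) = 40 30; tag = H(5e 78 a6 40 30) = 34b8
m3: inner = H(34 12 cc 4e ad) = ad 60; tag = H(5e 78 a6 ad 60) = 6425 ← matches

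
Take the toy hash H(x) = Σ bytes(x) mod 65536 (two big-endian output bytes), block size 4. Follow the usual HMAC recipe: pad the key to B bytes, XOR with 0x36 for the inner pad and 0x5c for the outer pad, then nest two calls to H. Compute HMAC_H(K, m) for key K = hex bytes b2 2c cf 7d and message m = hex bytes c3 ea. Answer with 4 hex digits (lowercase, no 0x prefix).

02a4

Key hex bytes b2 2c cf 7d is exactly B = 4 bytes: K' = b2 2c cf 7d.
K' ⊕ ipad = 84 1a f9 4b.  K' ⊕ opad = ee 70 93 21.
Inner input = (K'⊕ipad) ∥ m = 84 1a f9 4b ∥ c3 ea.
Inner hash: sum = 132+26+249+75+195+234 = 911 → 03 8f.
Outer input = (K'⊕opad) ∥ inner = ee 70 93 21 ∥ 03 8f.
Outer hash (tag): sum = 238+112+147+33+3+143 = 676 → 02 a4.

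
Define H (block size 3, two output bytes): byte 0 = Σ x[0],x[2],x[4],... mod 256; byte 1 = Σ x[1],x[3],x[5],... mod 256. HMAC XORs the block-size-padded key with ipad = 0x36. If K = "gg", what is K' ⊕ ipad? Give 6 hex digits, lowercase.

515136

Key "gg" = 67 67 is 2 bytes ≤ B = 3; zero-pad to 3 bytes: K' = 67 67 00.
XOR each byte with 0x36: 67⊕36=51, 67⊕36=51, 00⊕36=36.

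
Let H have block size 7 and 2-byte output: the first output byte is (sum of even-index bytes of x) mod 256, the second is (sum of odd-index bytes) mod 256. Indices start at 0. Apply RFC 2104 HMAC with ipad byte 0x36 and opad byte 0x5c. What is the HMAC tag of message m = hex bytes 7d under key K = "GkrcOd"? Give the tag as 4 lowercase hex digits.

3912

Key "GkrcOd" = 47 6b 72 63 4f 64 is 6 bytes ≤ B = 7; zero-pad to 7 bytes: K' = 47 6b 72 63 4f 64 00.
K' ⊕ ipad = 71 5d 44 55 79 52 36.  K' ⊕ opad = 1b 37 2e 3f 13 38 5c.
Inner input = (K'⊕ipad) ∥ m = 71 5d 44 55 79 52 36 ∥ 7d.
Inner hash: even-index sum = 356 mod 256 = 100; odd-index sum = 385 mod 256 = 129 → 64 81.
Outer input = (K'⊕opad) ∥ inner = 1b 37 2e 3f 13 38 5c ∥ 64 81.
Outer hash (tag): even-index sum = 313 mod 256 = 57; odd-index sum = 274 mod 256 = 18 → 39 12.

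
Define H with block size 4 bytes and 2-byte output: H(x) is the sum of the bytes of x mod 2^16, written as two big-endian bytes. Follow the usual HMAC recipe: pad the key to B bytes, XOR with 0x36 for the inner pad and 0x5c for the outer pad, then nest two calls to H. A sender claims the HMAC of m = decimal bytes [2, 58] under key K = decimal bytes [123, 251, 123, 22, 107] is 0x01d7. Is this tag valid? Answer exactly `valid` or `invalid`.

invalid

Key decimal bytes [123, 251, 123, 22, 107] = 7b fb 7b 16 6b is 5 bytes > B = 4, so hash it first: H(key) = 02 72, then zero-pad to 4 bytes: K' = 02 72 00 00.
K' ⊕ ipad = 34 44 36 36; K' ⊕ opad = 5e 2e 5c 5c.
Inner hash: sum = 52+68+54+54+2+58 = 288 → 01 20.
Outer hash (recomputed tag): sum = 94+46+92+92+1+32 = 357 → 01 65.
Recomputed tag = 0165; claimed = 01d7 → mismatch.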